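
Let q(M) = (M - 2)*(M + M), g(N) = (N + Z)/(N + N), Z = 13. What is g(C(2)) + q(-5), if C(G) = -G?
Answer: 269/4 ≈ 67.250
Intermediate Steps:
g(N) = (13 + N)/(2*N) (g(N) = (N + 13)/(N + N) = (13 + N)/((2*N)) = (13 + N)*(1/(2*N)) = (13 + N)/(2*N))
q(M) = 2*M*(-2 + M) (q(M) = (-2 + M)*(2*M) = 2*M*(-2 + M))
g(C(2)) + q(-5) = (13 - 1*2)/(2*((-1*2))) + 2*(-5)*(-2 - 5) = (½)*(13 - 2)/(-2) + 2*(-5)*(-7) = (½)*(-½)*11 + 70 = -11/4 + 70 = 269/4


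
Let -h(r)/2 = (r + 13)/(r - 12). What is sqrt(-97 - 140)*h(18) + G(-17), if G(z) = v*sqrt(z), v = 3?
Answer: I*(-31*sqrt(237) + 9*sqrt(17))/3 ≈ -146.71*I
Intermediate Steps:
h(r) = -2*(13 + r)/(-12 + r) (h(r) = -2*(r + 13)/(r - 12) = -2*(13 + r)/(-12 + r))
G(z) = 3*sqrt(z)
sqrt(-97 - 140)*h(18) + G(-17) = sqrt(-97 - 140)*(2*(-13 - 1*18)/(-12 + 18)) + 3*sqrt(-17) = sqrt(-237)*(2*(-13 - 18)/6) + 3*(I*sqrt(17)) = (I*sqrt(237))*(2*(1/6)*(-31)) + 3*I*sqrt(17) = (I*sqrt(237))*(-31/3) + 3*I*sqrt(17) = -31*I*sqrt(237)/3 + 3*I*sqrt(17) = 3*I*sqrt(17) - 31*I*sqrt(237)/3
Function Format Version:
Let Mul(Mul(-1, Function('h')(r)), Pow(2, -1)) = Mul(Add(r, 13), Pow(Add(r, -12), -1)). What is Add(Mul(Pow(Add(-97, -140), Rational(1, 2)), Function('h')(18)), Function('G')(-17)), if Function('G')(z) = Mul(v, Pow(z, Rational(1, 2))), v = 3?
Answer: Mul(Rational(1, 3), I, Add(Mul(-31, Pow(237, Rational(1, 2))), Mul(9, Pow(17, Rational(1, 2))))) ≈ Mul(-146.71, I)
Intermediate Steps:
Function('h')(r) = Mul(-2, Pow(Add(-12, r), -1), Add(13, r)) (Function('h')(r) = Mul(-2, Mul(Add(r, 13), Pow(Add(r, -12), -1))) = Mul(-2, Mul(Add(13, r), Pow(Add(-12, r), -1))) = Mul(-2, Mul(Pow(Add(-12, r), -1), Add(13, r))) = Mul(-2, Pow(Add(-12, r), -1), Add(13, r)))
Function('G')(z) = Mul(3, Pow(z, Rational(1, 2)))
Add(Mul(Pow(Add(-97, -140), Rational(1, 2)), Function('h')(18)), Function('G')(-17)) = Add(Mul(Pow(Add(-97, -140), Rational(1, 2)), Mul(2, Pow(Add(-12, 18), -1), Add(-13, Mul(-1, 18)))), Mul(3, Pow(-17, Rational(1, 2)))) = Add(Mul(Pow(-237, Rational(1, 2)), Mul(2, Pow(6, -1), Add(-13, -18))), Mul(3, Mul(I, Pow(17, Rational(1, 2))))) = Add(Mul(Mul(I, Pow(237, Rational(1, 2))), Mul(2, Rational(1, 6), -31)), Mul(3, I, Pow(17, Rational(1, 2)))) = Add(Mul(Mul(I, Pow(237, Rational(1, 2))), Rational(-31, 3)), Mul(3, I, Pow(17, Rational(1, 2)))) = Add(Mul(Rational(-31, 3), I, Pow(237, Rational(1, 2))), Mul(3, I, Pow(17, Rational(1, 2)))) = Add(Mul(3, I, Pow(17, Rational(1, 2))), Mul(Rational(-31, 3), I, Pow(237, Rational(1, 2))))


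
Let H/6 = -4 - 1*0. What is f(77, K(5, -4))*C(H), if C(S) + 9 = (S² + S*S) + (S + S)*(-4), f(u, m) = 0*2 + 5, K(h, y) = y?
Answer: 6675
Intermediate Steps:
f(u, m) = 5 (f(u, m) = 0 + 5 = 5)
H = -24 (H = 6*(-4 - 1*0) = 6*(-4 + 0) = 6*(-4) = -24)
C(S) = -9 - 8*S + 2*S² (C(S) = -9 + ((S² + S*S) + (S + S)*(-4)) = -9 + ((S² + S²) + (2*S)*(-4)) = -9 + (2*S² - 8*S) = -9 + (-8*S + 2*S²) = -9 - 8*S + 2*S²)
f(77, K(5, -4))*C(H) = 5*(-9 - 8*(-24) + 2*(-24)²) = 5*(-9 + 192 + 2*576) = 5*(-9 + 192 + 1152) = 5*1335 = 6675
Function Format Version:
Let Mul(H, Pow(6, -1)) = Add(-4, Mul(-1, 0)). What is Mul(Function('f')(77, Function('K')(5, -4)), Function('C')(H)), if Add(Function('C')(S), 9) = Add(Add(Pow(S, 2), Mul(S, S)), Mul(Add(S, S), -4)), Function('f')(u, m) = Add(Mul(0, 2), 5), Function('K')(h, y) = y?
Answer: 6675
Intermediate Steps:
Function('f')(u, m) = 5 (Function('f')(u, m) = Add(0, 5) = 5)
H = -24 (H = Mul(6, Add(-4, Mul(-1, 0))) = Mul(6, Add(-4, 0)) = Mul(6, -4) = -24)
Function('C')(S) = Add(-9, Mul(-8, S), Mul(2, Pow(S, 2))) (Function('C')(S) = Add(-9, Add(Add(Pow(S, 2), Mul(S, S)), Mul(Add(S, S), -4))) = Add(-9, Add(Add(Pow(S, 2), Pow(S, 2)), Mul(Mul(2, S), -4))) = Add(-9, Add(Mul(2, Pow(S, 2)), Mul(-8, S))) = Add(-9, Add(Mul(-8, S), Mul(2, Pow(S, 2)))) = Add(-9, Mul(-8, S), Mul(2, Pow(S, 2))))
Mul(Function('f')(77, Function('K')(5, -4)), Function('C')(H)) = Mul(5, Add(-9, Mul(-8, -24), Mul(2, Pow(-24, 2)))) = Mul(5, Add(-9, 192, Mul(2, 576))) = Mul(5, Add(-9, 192, 1152)) = Mul(5, 1335) = 6675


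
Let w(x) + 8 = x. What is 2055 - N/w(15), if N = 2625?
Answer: 1680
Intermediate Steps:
w(x) = -8 + x
2055 - N/w(15) = 2055 - 2625/(-8 + 15) = 2055 - 2625/7 = 2055 - 1*375 = 2055 - 375 = 1680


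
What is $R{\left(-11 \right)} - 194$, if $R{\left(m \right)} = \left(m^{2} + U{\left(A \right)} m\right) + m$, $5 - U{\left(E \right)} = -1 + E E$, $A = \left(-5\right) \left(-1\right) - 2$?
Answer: $-51$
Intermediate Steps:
$A = 3$ ($A = 5 - 2 = 3$)
$U{\left(E \right)} = 6 - E^{2}$ ($U{\left(E \right)} = 5 - \left(-1 + E E\right) = 5 - \left(-1 + E^{2}\right) = 6 - E^{2}$)
$R{\left(m \right)} = m^{2} - 2 m$ ($R{\left(m \right)} = \left(m^{2} + \left(6 - 3^{2}\right) m\right) + m = \left(m^{2} + \left(6 - 9\right) m\right) + m = \left(m^{2} - 3 m\right) + m = m^{2} - 2 m$)
$R{\left(-11 \right)} - 194 = - 11 \left(-2 - 11\right) - 194 = \left(-11\right) \left(-13\right) - 194 = 143 - 194 = -51$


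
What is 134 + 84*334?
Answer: 28190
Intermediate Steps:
134 + 84*334 = 134 + 28056 = 28190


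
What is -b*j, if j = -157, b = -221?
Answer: -34697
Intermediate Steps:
-b*j = -(-221)*(-157) = -1*34697 = -34697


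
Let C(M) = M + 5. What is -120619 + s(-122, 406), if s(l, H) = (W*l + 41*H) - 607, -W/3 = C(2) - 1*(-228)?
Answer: -18570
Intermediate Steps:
C(M) = 5 + M
W = -705 (W = -3*((5 + 2) - 1*(-228)) = -3*(7 + 228) = -3*235 = -705)
s(l, H) = -607 - 705*l + 41*H (s(l, H) = (-705*l + 41*H) - 607 = -607 - 705*l + 41*H)
-120619 + s(-122, 406) = -120619 + (-607 - 705*(-122) + 41*406) = -120619 + (-607 + 86010 + 16646) = -120619 + 102049 = -18570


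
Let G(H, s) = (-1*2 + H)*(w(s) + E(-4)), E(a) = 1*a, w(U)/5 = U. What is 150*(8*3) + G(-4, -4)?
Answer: 3744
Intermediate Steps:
w(U) = 5*U
E(a) = a
G(H, s) = (-4 + 5*s)*(-2 + H) (G(H, s) = (-1*2 + H)*(5*s - 4) = (-2 + H)*(-4 + 5*s) = (-4 + 5*s)*(-2 + H))
150*(8*3) + G(-4, -4) = 150*(8*3) + (8 - 10*(-4) - 4*(-4) + 5*(-4)*(-4)) = 150*24 + (8 + 40 + 16 + 80) = 3600 + 144 = 3744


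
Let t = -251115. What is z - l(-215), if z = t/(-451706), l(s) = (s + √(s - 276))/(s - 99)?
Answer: -4566670/35458921 + I*√491/314 ≈ -0.12879 + 0.070569*I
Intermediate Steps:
l(s) = (s + √(-276 + s))/(-99 + s)
z = 251115/451706 (z = -251115/(-451706) = -251115*(-1/451706) = 251115/451706 ≈ 0.55593)
z - l(-215) = 251115/451706 - (-215 + √(-276 - 215))/(-99 - 215) = 251115/451706 - (-215 + √(-491))/(-314) = 251115/451706 - (-1)*(-215 + I*√491)/314 = 251115/451706 - (215/314 - I*√491/314) = 251115/451706 + (-215/314 + I*√491/314) = -4566670/35458921 + I*√491/314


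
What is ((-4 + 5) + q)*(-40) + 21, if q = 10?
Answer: -419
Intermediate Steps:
((-4 + 5) + q)*(-40) + 21 = ((-4 + 5) + 10)*(-40) + 21 = (1 + 10)*(-40) + 21 = 11*(-40) + 21 = -440 + 21 = -419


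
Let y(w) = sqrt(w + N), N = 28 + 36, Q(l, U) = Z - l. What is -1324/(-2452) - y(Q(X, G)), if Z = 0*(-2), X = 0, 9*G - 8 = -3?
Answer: -4573/613 ≈ -7.4600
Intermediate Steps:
G = 5/9 (G = 8/9 + (1/9)*(-3) = 8/9 - 1/3 = 5/9 ≈ 0.55556)
Z = 0
Q(l, U) = -l (Q(l, U) = 0 - l = -l)
N = 64
y(w) = sqrt(64 + w) (y(w) = sqrt(w + 64) = sqrt(64 + w))
-1324/(-2452) - y(Q(X, G)) = -1324/(-2452) - sqrt(64 - 1*0) = -1324*(-1/2452) - sqrt(64 + 0) = 331/613 - sqrt(64) = 331/613 - 1*8 = 331/613 - 8 = -4573/613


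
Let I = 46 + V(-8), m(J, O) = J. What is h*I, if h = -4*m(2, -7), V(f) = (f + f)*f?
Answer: -1392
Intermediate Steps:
V(f) = 2*f**2 (V(f) = (2*f)*f = 2*f**2)
h = -8 (h = -4*2 = -8)
I = 174 (I = 46 + 2*(-8)**2 = 46 + 2*64 = 46 + 128 = 174)
h*I = -8*174 = -1392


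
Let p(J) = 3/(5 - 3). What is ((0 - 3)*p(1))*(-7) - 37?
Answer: -11/2 ≈ -5.5000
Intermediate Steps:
p(J) = 3/2
((0 - 3)*p(1))*(-7) - 37 = ((0 - 3)*(3/2))*(-7) - 37 = -3*3/2*(-7) - 37 = -9/2*(-7) - 37 = 63/2 - 37 = -11/2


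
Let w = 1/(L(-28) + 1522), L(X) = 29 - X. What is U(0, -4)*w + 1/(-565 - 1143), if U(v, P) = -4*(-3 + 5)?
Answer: -15243/2696932 ≈ -0.0056520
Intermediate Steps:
U(v, P) = -8 (U(v, P) = -4*2 = -8)
w = 1/1579 (w = 1/((29 - 1*(-28)) + 1522) = 1/((29 + 28) + 1522) = 1/(57 + 1522) = 1/1579 ≈ 0.00063331)
U(0, -4)*w + 1/(-565 - 1143) = -8*1/1579 + 1/(-565 - 1143) = -8/1579 + 1/(-1708) = -8/1579 - 1/1708 = -15243/2696932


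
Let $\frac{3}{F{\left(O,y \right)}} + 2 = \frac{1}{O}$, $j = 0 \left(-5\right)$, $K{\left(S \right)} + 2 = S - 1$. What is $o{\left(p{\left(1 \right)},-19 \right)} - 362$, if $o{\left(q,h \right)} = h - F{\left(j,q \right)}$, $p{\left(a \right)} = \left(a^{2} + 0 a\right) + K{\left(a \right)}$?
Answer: $-381$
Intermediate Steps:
$K{\left(S \right)} = -3 + S$ ($K{\left(S \right)} = -2 + \left(S - 1\right) = -2 + \left(-1 + S\right) = -3 + S$)
$j = 0$
$F{\left(O,y \right)} = \frac{3}{-2 + \frac{1}{O}}$
$p{\left(a \right)} = -3 + a + a^{2}$ ($p{\left(a \right)} = \left(a^{2} + 0 a\right) + \left(-3 + a\right) = \left(a^{2} + 0\right) + \left(-3 + a\right) = a^{2} + \left(-3 + a\right) = -3 + a + a^{2}$)
$o{\left(q,h \right)} = h$ ($o{\left(q,h \right)} = h - \left(-3\right) 0 \frac{1}{-1 + 2 \cdot 0} = h - \left(-3\right) 0 \frac{1}{-1 + 0} = h - \left(-3\right) 0 \frac{1}{-1} = h - \left(-3\right) 0 \left(-1\right) = h - 0 = h + 0 = h$)
$o{\left(p{\left(1 \right)},-19 \right)} - 362 = -19 - 362 = -381$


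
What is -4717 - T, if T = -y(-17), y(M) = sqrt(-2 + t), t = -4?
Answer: -4717 + I*sqrt(6) ≈ -4717.0 + 2.4495*I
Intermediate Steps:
y(M) = I*sqrt(6) (y(M) = sqrt(-2 - 4) = sqrt(-6) = I*sqrt(6))
T = -I*sqrt(6) ≈ -2.4495*I
-4717 - T = -4717 - (-1)*I*sqrt(6) = -4717 + I*sqrt(6)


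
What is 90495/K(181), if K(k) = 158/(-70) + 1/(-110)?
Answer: -13936230/349 ≈ -39932.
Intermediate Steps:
K(k) = -349/154 (K(k) = 158*(-1/70) + 1*(-1/110) = -79/35 - 1/110 = -349/154)
90495/K(181) = 90495/(-349/154) = 90495*(-154/349) = -13936230/349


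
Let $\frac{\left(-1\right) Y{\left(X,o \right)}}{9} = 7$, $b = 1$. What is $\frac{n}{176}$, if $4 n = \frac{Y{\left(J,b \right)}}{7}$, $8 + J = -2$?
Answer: $- \frac{9}{704} \approx -0.012784$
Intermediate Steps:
$J = -10$ ($J = -8 - 2 = -10$)
$Y{\left(X,o \right)} = -63$ ($Y{\left(X,o \right)} = \left(-9\right) 7 = -63$)
$n = - \frac{9}{4}$ ($n = \frac{\left(-63\right) \frac{1}{7}}{4} = \frac{1}{4} \left(-9\right) = - \frac{9}{4} \approx -2.25$)
$\frac{n}{176} = \frac{1}{176} \left(- \frac{9}{4}\right) = - \frac{9}{704}$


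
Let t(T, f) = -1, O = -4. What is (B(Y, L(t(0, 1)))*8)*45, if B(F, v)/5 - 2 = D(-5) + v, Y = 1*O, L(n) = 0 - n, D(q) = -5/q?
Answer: 7200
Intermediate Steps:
L(n) = -n
Y = -4 (Y = 1*(-4) = -4)
B(F, v) = 15 + 5*v (B(F, v) = 10 + 5*(-5/(-5) + v) = 10 + 5*(-5*(-⅕) + v) = 10 + 5*(1 + v) = 10 + (5 + 5*v) = 15 + 5*v)
(B(Y, L(t(0, 1)))*8)*45 = ((15 + 5*(-1*(-1)))*8)*45 = ((15 + 5*1)*8)*45 = ((15 + 5)*8)*45 = (20*8)*45 = 160*45 = 7200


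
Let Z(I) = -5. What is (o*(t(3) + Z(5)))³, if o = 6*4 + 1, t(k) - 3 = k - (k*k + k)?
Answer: -20796875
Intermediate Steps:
t(k) = 3 - k² (t(k) = 3 + (k - (k*k + k)) = 3 + (k - (k² + k)) = 3 + (k - (k + k²)) = 3 + (k + (-k - k²)) = 3 - k²)
o = 25 (o = 24 + 1 = 25)
(o*(t(3) + Z(5)))³ = (25*((3 - 1*3²) - 5))³ = (25*((3 - 1*9) - 5))³ = (25*((3 - 9) - 5))³ = (25*(-6 - 5))³ = (25*(-11))³ = (-275)³ = -20796875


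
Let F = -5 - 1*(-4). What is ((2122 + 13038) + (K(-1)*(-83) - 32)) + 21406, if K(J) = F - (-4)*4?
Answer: 35289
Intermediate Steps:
F = -1 (F = -5 + 4 = -1)
K(J) = 15 (K(J) = -1 - (-4)*4 = -1 - 1*(-16) = -1 + 16 = 15)
((2122 + 13038) + (K(-1)*(-83) - 32)) + 21406 = ((2122 + 13038) + (15*(-83) - 32)) + 21406 = (15160 + (-1245 - 32)) + 21406 = (15160 - 1277) + 21406 = 13883 + 21406 = 35289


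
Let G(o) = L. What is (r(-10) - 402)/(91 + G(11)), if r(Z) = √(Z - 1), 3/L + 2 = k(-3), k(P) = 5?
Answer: -201/46 + I*√11/92 ≈ -4.3696 + 0.03605*I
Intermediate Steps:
L = 1 (L = 3/(-2 + 5) = 3/3 = 3*(⅓) = 1)
r(Z) = √(-1 + Z)
G(o) = 1
(r(-10) - 402)/(91 + G(11)) = (√(-1 - 10) - 402)/(91 + 1) = (√(-11) - 402)/92 = (I*√11 - 402)*(1/92) = (-402 + I*√11)*(1/92) = -201/46 + I*√11/92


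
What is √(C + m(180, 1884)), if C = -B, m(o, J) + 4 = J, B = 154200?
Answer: 16*I*√595 ≈ 390.28*I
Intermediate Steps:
m(o, J) = -4 + J
C = -154200 (C = -1*154200 = -154200)
√(C + m(180, 1884)) = √(-154200 + (-4 + 1884)) = √(-154200 + 1880) = √(-152320) = 16*I*√595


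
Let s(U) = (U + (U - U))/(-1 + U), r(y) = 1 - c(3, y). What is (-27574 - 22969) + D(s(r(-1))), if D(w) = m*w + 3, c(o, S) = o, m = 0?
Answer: -50540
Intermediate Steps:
r(y) = -2 (r(y) = 1 - 1*3 = 1 - 3 = -2)
s(U) = U/(-1 + U) (s(U) = (U + 0)/(-1 + U) = U/(-1 + U))
D(w) = 3 (D(w) = 0*w + 3 = 0 + 3 = 3)
(-27574 - 22969) + D(s(r(-1))) = (-27574 - 22969) + 3 = -50543 + 3 = -50540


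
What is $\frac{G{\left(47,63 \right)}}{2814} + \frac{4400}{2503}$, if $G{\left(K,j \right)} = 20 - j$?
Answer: $\frac{12273971}{7043442} \approx 1.7426$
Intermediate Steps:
$\frac{G{\left(47,63 \right)}}{2814} + \frac{4400}{2503} = \frac{20 - 63}{2814} + \frac{4400}{2503} = \left(20 - 63\right) \frac{1}{2814} + 4400 \cdot \frac{1}{2503} = \left(-43\right) \frac{1}{2814} + \frac{4400}{2503} = - \frac{43}{2814} + \frac{4400}{2503} = \frac{12273971}{7043442}$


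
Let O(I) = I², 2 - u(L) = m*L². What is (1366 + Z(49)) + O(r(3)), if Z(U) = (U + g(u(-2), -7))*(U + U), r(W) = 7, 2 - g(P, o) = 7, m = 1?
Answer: 5727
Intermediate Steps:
u(L) = 2 - L²
g(P, o) = -5 (g(P, o) = 2 - 1*7 = 2 - 7 = -5)
Z(U) = 2*U*(-5 + U) (Z(U) = (U - 5)*(U + U) = (-5 + U)*(2*U) = 2*U*(-5 + U))
(1366 + Z(49)) + O(r(3)) = (1366 + 2*49*(-5 + 49)) + 7² = (1366 + 2*49*44) + 49 = (1366 + 4312) + 49 = 5678 + 49 = 5727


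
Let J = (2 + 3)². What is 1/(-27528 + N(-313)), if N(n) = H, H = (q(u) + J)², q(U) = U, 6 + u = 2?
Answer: -1/27087 ≈ -3.6918e-5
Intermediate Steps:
u = -4 (u = -6 + 2 = -4)
J = 25 (J = 5² = 25)
H = 441 (H = (-4 + 25)² = 21² = 441)
N(n) = 441
1/(-27528 + N(-313)) = 1/(-27528 + 441) = 1/(-27087) = -1/27087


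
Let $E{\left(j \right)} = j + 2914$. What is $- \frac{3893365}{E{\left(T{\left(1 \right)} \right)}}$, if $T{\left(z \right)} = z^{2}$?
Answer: $- \frac{778673}{583} \approx -1335.6$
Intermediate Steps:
$E{\left(j \right)} = 2914 + j$
$- \frac{3893365}{E{\left(T{\left(1 \right)} \right)}} = - \frac{3893365}{2914 + 1^{2}} = - \frac{3893365}{2914 + 1} = - \frac{3893365}{2915} = \left(-3893365\right) \frac{1}{2915} = - \frac{778673}{583}$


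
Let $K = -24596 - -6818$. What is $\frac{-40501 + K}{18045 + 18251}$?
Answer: $- \frac{4483}{2792} \approx -1.6057$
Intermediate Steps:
$K = -17778$ ($K = -24596 + 6818 = -17778$)
$\frac{-40501 + K}{18045 + 18251} = \frac{-40501 - 17778}{18045 + 18251} = - \frac{58279}{36296} = \left(-58279\right) \frac{1}{36296} = - \frac{4483}{2792}$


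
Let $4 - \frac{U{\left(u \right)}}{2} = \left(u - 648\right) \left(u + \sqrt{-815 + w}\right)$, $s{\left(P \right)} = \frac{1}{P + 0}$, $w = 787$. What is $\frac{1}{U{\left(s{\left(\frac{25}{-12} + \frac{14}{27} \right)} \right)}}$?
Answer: $- \frac{83717403419}{4873597827157928} - \frac{132278700645 i \sqrt{7}}{2436798913578964} \approx -1.7178 \cdot 10^{-5} - 0.00014362 i$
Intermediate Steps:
$s{\left(P \right)} = \frac{1}{P}$
$U{\left(u \right)} = 8 - 2 \left(-648 + u\right) \left(u + 2 i \sqrt{7}\right)$ ($U{\left(u \right)} = 8 - 2 \left(u - 648\right) \left(u + \sqrt{-815 + 787}\right) = 8 - 2 \left(-648 + u\right) \left(u + \sqrt{-28}\right) = 8 - 2 \left(-648 + u\right) \left(u + 2 i \sqrt{7}\right)$)
$\frac{1}{U{\left(s{\left(\frac{25}{-12} + \frac{14}{27} \right)} \right)}} = \frac{1}{8 - 2 \left(\frac{1}{\frac{25}{-12} + \frac{14}{27}}\right)^{2} + \frac{1296}{\frac{25}{-12} + \frac{14}{27}} + 2592 i \sqrt{7} - \frac{4 i \sqrt{7}}{\frac{25}{-12} + \frac{14}{27}}} = \frac{1}{8 - 2 \left(\frac{1}{25 \left(- \frac{1}{12}\right) + 14 \cdot \frac{1}{27}}\right)^{2} + \frac{1296}{25 \left(- \frac{1}{12}\right) + 14 \cdot \frac{1}{27}} + 2592 i \sqrt{7} - \frac{4 i \sqrt{7}}{25 \left(- \frac{1}{12}\right) + 14 \cdot \frac{1}{27}}} = \frac{1}{8 - 2 \left(\frac{1}{- \frac{25}{12} + \frac{14}{27}}\right)^{2} + \frac{1296}{- \frac{25}{12} + \frac{14}{27}} + 2592 i \sqrt{7} - \frac{4 i \sqrt{7}}{- \frac{25}{12} + \frac{14}{27}}} = \frac{1}{8 - 2 \left(\frac{1}{- \frac{169}{108}}\right)^{2} + \frac{1296}{- \frac{169}{108}} + 2592 i \sqrt{7} - \frac{4 i \sqrt{7}}{- \frac{169}{108}}} = \frac{1}{8 - 2 \left(- \frac{108}{169}\right)^{2} + 1296 \left(- \frac{108}{169}\right) + 2592 i \sqrt{7} - 4 i \left(- \frac{108}{169}\right) \sqrt{7}} = \frac{1}{8 - \frac{23328}{28561} - \frac{139968}{169} + 2592 i \sqrt{7} + \frac{432 i \sqrt{7}}{169}} = \frac{1}{- \frac{23449432}{28561} + \frac{438480 i \sqrt{7}}{169}}$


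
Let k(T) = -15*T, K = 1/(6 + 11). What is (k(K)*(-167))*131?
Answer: 328155/17 ≈ 19303.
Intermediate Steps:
K = 1/17 ≈ 0.058824
k(T) = -15*T
(k(K)*(-167))*131 = (-15*1/17*(-167))*131 = -15/17*(-167)*131 = (2505/17)*131 = 328155/17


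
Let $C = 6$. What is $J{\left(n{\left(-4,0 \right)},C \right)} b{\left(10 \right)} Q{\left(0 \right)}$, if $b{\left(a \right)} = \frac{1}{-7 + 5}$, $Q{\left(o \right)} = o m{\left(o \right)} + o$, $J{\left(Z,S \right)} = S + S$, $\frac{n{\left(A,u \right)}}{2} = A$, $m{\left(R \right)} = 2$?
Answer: $0$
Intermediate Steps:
$n{\left(A,u \right)} = 2 A$
$J{\left(Z,S \right)} = 2 S$
$Q{\left(o \right)} = 3 o$ ($Q{\left(o \right)} = o 2 + o = 2 o + o = 3 o$)
$b{\left(a \right)} = - \frac{1}{2}$ ($b{\left(a \right)} = \frac{1}{-2} = - \frac{1}{2}$)
$J{\left(n{\left(-4,0 \right)},C \right)} b{\left(10 \right)} Q{\left(0 \right)} = 2 \cdot 6 \left(- \frac{1}{2}\right) 3 \cdot 0 = 12 \left(- \frac{1}{2}\right) 0 = \left(-6\right) 0 = 0$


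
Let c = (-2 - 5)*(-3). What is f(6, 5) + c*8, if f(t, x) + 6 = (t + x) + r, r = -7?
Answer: 166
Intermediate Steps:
c = 21 (c = -7*(-3) = 21)
f(t, x) = -13 + t + x (f(t, x) = -6 + ((t + x) - 7) = -6 + (-7 + t + x) = -13 + t + x)
f(6, 5) + c*8 = (-13 + 6 + 5) + 21*8 = -2 + 168 = 166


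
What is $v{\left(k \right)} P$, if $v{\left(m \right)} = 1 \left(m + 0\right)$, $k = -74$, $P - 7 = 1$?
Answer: $-592$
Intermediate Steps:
$P = 8$ ($P = 7 + 1 = 8$)
$v{\left(m \right)} = m$ ($v{\left(m \right)} = 1 m = m$)
$v{\left(k \right)} P = \left(-74\right) 8 = -592$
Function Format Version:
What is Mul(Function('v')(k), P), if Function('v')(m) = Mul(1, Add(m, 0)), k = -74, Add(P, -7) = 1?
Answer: -592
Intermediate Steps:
P = 8 (P = Add(7, 1) = 8)
Function('v')(m) = m (Function('v')(m) = Mul(1, m) = m)
Mul(Function('v')(k), P) = Mul(-74, 8) = -592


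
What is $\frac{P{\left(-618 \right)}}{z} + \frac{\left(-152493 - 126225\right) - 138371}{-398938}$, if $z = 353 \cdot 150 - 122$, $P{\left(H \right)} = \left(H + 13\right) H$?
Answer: $\frac{21399113314}{2634387083} \approx 8.123$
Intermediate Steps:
$P{\left(H \right)} = H \left(13 + H\right)$ ($P{\left(H \right)} = \left(13 + H\right) H = H \left(13 + H\right)$)
$z = 52828$ ($z = 52950 - 122 = 52828$)
$\frac{P{\left(-618 \right)}}{z} + \frac{\left(-152493 - 126225\right) - 138371}{-398938} = \frac{\left(-618\right) \left(13 - 618\right)}{52828} + \frac{\left(-152493 - 126225\right) - 138371}{-398938} = \left(-618\right) \left(-605\right) \frac{1}{52828} + \left(-278718 - 138371\right) \left(- \frac{1}{398938}\right) = 373890 \cdot \frac{1}{52828} - - \frac{417089}{398938} = \frac{186945}{26414} + \frac{417089}{398938} = \frac{21399113314}{2634387083}$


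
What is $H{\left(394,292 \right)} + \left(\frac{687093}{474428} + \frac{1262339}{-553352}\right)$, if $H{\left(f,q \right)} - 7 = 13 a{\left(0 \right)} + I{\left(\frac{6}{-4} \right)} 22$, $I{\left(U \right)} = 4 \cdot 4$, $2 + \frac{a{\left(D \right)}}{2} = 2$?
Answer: $\frac{23507008848037}{65631420664} \approx 358.17$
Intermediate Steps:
$a{\left(D \right)} = 0$ ($a{\left(D \right)} = -4 + 2 \cdot 2 = -4 + 4 = 0$)
$I{\left(U \right)} = 16$
$H{\left(f,q \right)} = 359$ ($H{\left(f,q \right)} = 7 + \left(13 \cdot 0 + 16 \cdot 22\right) = 7 + \left(0 + 352\right) = 7 + 352 = 359$)
$H{\left(394,292 \right)} + \left(\frac{687093}{474428} + \frac{1262339}{-553352}\right) = 359 + \left(\frac{687093}{474428} + \frac{1262339}{-553352}\right) = 359 + \left(687093 \cdot \frac{1}{474428} + 1262339 \left(- \frac{1}{553352}\right)\right) = 359 + \left(\frac{687093}{474428} - \frac{1262339}{553352}\right) = 359 - \frac{54671170339}{65631420664} = \frac{23507008848037}{65631420664}$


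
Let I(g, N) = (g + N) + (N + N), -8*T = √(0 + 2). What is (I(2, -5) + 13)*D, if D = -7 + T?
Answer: 0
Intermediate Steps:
T = -√2/8 (T = -√(0 + 2)/8 = -√2/8 ≈ -0.17678)
I(g, N) = g + 3*N (I(g, N) = (N + g) + 2*N = g + 3*N)
D = -7 - √2/8 ≈ -7.1768
(I(2, -5) + 13)*D = ((2 + 3*(-5)) + 13)*(-7 - √2/8) = ((2 - 15) + 13)*(-7 - √2/8) = (-13 + 13)*(-7 - √2/8) = 0*(-7 - √2/8) = 0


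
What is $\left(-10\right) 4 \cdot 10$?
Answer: $-400$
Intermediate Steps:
$\left(-10\right) 4 \cdot 10 = \left(-40\right) 10 = -400$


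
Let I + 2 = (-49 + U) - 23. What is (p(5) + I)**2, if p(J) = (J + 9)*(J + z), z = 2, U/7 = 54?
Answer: 161604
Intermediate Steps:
U = 378 (U = 7*54 = 378)
p(J) = (2 + J)*(9 + J) (p(J) = (J + 9)*(J + 2) = (9 + J)*(2 + J) = (2 + J)*(9 + J))
I = 304 (I = -2 + ((-49 + 378) - 23) = -2 + (329 - 23) = -2 + 306 = 304)
(p(5) + I)**2 = ((18 + 5**2 + 11*5) + 304)**2 = ((18 + 25 + 55) + 304)**2 = (98 + 304)**2 = 402**2 = 161604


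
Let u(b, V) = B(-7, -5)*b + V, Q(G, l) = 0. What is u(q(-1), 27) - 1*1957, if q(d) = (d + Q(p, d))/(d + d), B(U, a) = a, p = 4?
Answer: -3865/2 ≈ -1932.5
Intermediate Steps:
q(d) = 1/2 (q(d) = (d + 0)/(d + d) = d/((2*d)) = d*(1/(2*d)) = 1/2)
u(b, V) = V - 5*b (u(b, V) = -5*b + V = V - 5*b)
u(q(-1), 27) - 1*1957 = (27 - 5*1/2) - 1*1957 = (27 - 5/2) - 1957 = 49/2 - 1957 = -3865/2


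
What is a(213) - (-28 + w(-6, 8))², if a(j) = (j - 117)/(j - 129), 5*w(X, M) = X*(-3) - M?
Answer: -4724/7 ≈ -674.86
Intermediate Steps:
w(X, M) = -3*X/5 - M/5 (w(X, M) = (X*(-3) - M)/5 = (-3*X - M)/5 = (-M - 3*X)/5 = -3*X/5 - M/5)
a(j) = (-117 + j)/(-129 + j)
a(213) - (-28 + w(-6, 8))² = (-117 + 213)/(-129 + 213) - (-28 + (-⅗*(-6) - ⅕*8))² = 96/84 - (-28 + (18/5 - 8/5))² = (1/84)*96 - (-28 + 2)² = 8/7 - 1*(-26)² = 8/7 - 1*676 = 8/7 - 676 = -4724/7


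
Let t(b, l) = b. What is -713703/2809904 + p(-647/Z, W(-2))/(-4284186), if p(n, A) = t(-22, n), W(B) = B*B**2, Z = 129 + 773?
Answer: -1528787291435/6019075689072 ≈ -0.25399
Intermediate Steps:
Z = 902
W(B) = B**3
p(n, A) = -22
-713703/2809904 + p(-647/Z, W(-2))/(-4284186) = -713703/2809904 - 22/(-4284186) = -713703*1/2809904 - 22*(-1/4284186) = -713703/2809904 + 11/2142093 = -1528787291435/6019075689072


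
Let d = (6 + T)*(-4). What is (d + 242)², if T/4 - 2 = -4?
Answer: 62500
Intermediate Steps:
T = -8 (T = 8 + 4*(-4) = 8 - 16 = -8)
d = 8 (d = (6 - 8)*(-4) = -2*(-4) = 8)
(d + 242)² = (8 + 242)² = 250² = 62500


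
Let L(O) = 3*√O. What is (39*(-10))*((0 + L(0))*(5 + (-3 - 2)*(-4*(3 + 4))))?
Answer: 0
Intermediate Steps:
(39*(-10))*((0 + L(0))*(5 + (-3 - 2)*(-4*(3 + 4)))) = (39*(-10))*((0 + 3*√0)*(5 + (-3 - 2)*(-4*(3 + 4)))) = -390*(0 + 3*0)*(5 - (-20)*7) = -390*(0 + 0)*(5 - 5*(-28)) = -0*(5 + 140) = -0*145 = -390*0 = 0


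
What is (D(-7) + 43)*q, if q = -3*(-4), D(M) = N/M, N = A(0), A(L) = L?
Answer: 516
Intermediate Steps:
N = 0
D(M) = 0 (D(M) = 0/M = 0)
q = 12
(D(-7) + 43)*q = (0 + 43)*12 = 43*12 = 516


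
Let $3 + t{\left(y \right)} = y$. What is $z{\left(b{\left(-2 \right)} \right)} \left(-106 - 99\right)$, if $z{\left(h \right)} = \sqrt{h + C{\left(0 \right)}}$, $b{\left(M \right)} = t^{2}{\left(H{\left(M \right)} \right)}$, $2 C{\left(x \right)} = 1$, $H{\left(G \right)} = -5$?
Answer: $- \frac{205 \sqrt{258}}{2} \approx -1646.4$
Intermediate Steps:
$t{\left(y \right)} = -3 + y$
$C{\left(x \right)} = \frac{1}{2}$ ($C{\left(x \right)} = \frac{1}{2} \cdot 1 = \frac{1}{2}$)
$b{\left(M \right)} = 64$ ($b{\left(M \right)} = \left(-3 - 5\right)^{2} = \left(-8\right)^{2} = 64$)
$z{\left(h \right)} = \sqrt{\frac{1}{2} + h}$ ($z{\left(h \right)} = \sqrt{h + \frac{1}{2}} = \sqrt{\frac{1}{2} + h}$)
$z{\left(b{\left(-2 \right)} \right)} \left(-106 - 99\right) = \frac{\sqrt{2 + 4 \cdot 64}}{2} \left(-106 - 99\right) = \frac{\sqrt{2 + 256}}{2} \left(-205\right) = \frac{\sqrt{258}}{2} \left(-205\right) = - \frac{205 \sqrt{258}}{2}$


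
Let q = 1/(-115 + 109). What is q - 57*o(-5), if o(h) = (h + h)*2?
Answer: 6839/6 ≈ 1139.8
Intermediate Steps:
q = -1/6 (q = 1/(-6) = -1/6 ≈ -0.16667)
o(h) = 4*h (o(h) = (2*h)*2 = 4*h)
q - 57*o(-5) = -1/6 - 228*(-5) = -1/6 - 57*(-20) = -1/6 + 1140 = 6839/6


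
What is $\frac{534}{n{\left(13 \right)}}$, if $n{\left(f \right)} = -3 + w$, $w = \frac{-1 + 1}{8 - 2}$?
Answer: $-178$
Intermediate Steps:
$w = 0$ ($w = \frac{0}{6} = 0 \cdot \frac{1}{6} = 0$)
$n{\left(f \right)} = -3$ ($n{\left(f \right)} = -3 + 0 = -3$)
$\frac{534}{n{\left(13 \right)}} = \frac{534}{-3} = 534 \left(- \frac{1}{3}\right) = -178$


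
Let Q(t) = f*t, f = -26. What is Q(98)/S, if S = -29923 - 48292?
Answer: 2548/78215 ≈ 0.032577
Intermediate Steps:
Q(t) = -26*t
S = -78215
Q(98)/S = -26*98/(-78215) = -2548*(-1/78215) = 2548/78215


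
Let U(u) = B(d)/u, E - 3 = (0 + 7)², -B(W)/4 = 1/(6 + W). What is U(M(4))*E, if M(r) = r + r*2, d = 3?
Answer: -52/27 ≈ -1.9259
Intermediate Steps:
B(W) = -4/(6 + W)
M(r) = 3*r (M(r) = r + 2*r = 3*r)
E = 52 (E = 3 + (0 + 7)² = 3 + 7² = 3 + 49 = 52)
U(u) = -4/(9*u) (U(u) = (-4/(6 + 3))/u = (-4/9)/u = (-4*⅑)/u = -4/(9*u))
U(M(4))*E = -4/(9*(3*4))*52 = -4/9/12*52 = -4/9*1/12*52 = -1/27*52 = -52/27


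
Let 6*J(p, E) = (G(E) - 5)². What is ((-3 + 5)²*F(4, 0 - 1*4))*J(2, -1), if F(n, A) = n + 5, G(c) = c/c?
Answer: 96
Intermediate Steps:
G(c) = 1
J(p, E) = 8/3 (J(p, E) = (1 - 5)²/6 = (⅙)*(-4)² = (⅙)*16 = 8/3)
F(n, A) = 5 + n
((-3 + 5)²*F(4, 0 - 1*4))*J(2, -1) = ((-3 + 5)²*(5 + 4))*(8/3) = (2²*9)*(8/3) = (4*9)*(8/3) = 36*(8/3) = 96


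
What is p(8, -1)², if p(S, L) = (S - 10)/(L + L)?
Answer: 1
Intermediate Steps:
p(S, L) = (-10 + S)/(2*L) (p(S, L) = (-10 + S)/((2*L)) = (-10 + S)*(1/(2*L)) = (-10 + S)/(2*L))
p(8, -1)² = ((½)*(-10 + 8)/(-1))² = ((½)*(-1)*(-2))² = 1² = 1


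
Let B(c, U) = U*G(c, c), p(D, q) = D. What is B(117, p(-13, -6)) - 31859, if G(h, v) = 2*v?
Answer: -34901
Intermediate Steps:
B(c, U) = 2*U*c (B(c, U) = U*(2*c) = 2*U*c)
B(117, p(-13, -6)) - 31859 = 2*(-13)*117 - 31859 = -3042 - 31859 = -34901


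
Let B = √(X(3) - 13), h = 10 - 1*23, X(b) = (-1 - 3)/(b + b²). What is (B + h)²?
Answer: 467/3 - 52*I*√30/3 ≈ 155.67 - 94.939*I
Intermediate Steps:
X(b) = -4/(b + b²)
h = -13 (h = 10 - 23 = -13)
B = 2*I*√30/3 (B = √(-4/(3*(1 + 3)) - 13) = √(-4*⅓/4 - 13) = √(-4*⅓*¼ - 13) = √(-⅓ - 13) = √(-40/3) = 2*I*√30/3 ≈ 3.6515*I)
(B + h)² = (2*I*√30/3 - 13)² = (-13 + 2*I*√30/3)²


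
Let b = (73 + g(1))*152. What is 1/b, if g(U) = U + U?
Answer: 1/11400 ≈ 8.7719e-5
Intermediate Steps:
g(U) = 2*U
b = 11400 (b = (73 + 2*1)*152 = (73 + 2)*152 = 75*152 = 11400)
1/b = 1/11400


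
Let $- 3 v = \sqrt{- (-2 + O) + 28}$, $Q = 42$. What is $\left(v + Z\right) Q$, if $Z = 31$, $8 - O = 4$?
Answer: $1302 - 14 \sqrt{26} \approx 1230.6$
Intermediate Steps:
$O = 4$ ($O = 8 - 4 = 4$)
$v = - \frac{\sqrt{26}}{3}$ ($v = - \frac{\sqrt{- (-2 + 4) + 28}}{3} = - \frac{\sqrt{\left(-1\right) 2 + 28}}{3} = - \frac{\sqrt{-2 + 28}}{3} = - \frac{\sqrt{26}}{3} \approx -1.6997$)
$\left(v + Z\right) Q = \left(- \frac{\sqrt{26}}{3} + 31\right) 42 = \left(31 - \frac{\sqrt{26}}{3}\right) 42 = 1302 - 14 \sqrt{26}$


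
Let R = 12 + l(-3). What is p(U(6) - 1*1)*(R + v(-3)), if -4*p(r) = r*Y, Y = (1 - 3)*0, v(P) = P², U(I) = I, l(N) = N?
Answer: 0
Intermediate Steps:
Y = 0 (Y = -2*0 = 0)
R = 9 (R = 12 - 3 = 9)
p(r) = 0 (p(r) = -r*0/4 = -¼*0 = 0)
p(U(6) - 1*1)*(R + v(-3)) = 0*(9 + (-3)²) = 0*(9 + 9) = 0*18 = 0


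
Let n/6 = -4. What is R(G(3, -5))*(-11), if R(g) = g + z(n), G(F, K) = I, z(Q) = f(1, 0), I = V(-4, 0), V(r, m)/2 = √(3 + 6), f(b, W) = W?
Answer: -66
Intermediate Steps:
n = -24 (n = 6*(-4) = -24)
V(r, m) = 6 (V(r, m) = 2*√(3 + 6) = 2*√9 = 2*3 = 6)
I = 6
z(Q) = 0
G(F, K) = 6
R(g) = g (R(g) = g + 0 = g)
R(G(3, -5))*(-11) = 6*(-11) = -66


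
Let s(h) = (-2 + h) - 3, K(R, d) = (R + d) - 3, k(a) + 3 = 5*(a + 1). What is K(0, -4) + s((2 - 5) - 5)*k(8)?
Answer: -553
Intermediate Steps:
k(a) = 2 + 5*a (k(a) = -3 + 5*(a + 1) = -3 + 5*(1 + a) = -3 + (5 + 5*a) = 2 + 5*a)
K(R, d) = -3 + R + d
s(h) = -5 + h
K(0, -4) + s((2 - 5) - 5)*k(8) = (-3 + 0 - 4) + (-5 + ((2 - 5) - 5))*(2 + 5*8) = -7 + (-5 + (-3 - 5))*(2 + 40) = -7 + (-5 - 8)*42 = -7 - 13*42 = -7 - 546 = -553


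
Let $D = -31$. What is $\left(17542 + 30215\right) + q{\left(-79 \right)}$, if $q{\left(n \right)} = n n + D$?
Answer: $53967$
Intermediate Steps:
$q{\left(n \right)} = -31 + n^{2}$ ($q{\left(n \right)} = n n - 31 = n^{2} - 31 = -31 + n^{2}$)
$\left(17542 + 30215\right) + q{\left(-79 \right)} = \left(17542 + 30215\right) - \left(31 - \left(-79\right)^{2}\right) = 47757 + \left(-31 + 6241\right) = 47757 + 6210 = 53967$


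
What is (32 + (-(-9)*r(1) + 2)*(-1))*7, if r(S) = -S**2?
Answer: 273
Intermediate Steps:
(32 + (-(-9)*r(1) + 2)*(-1))*7 = (32 + (-(-9)*(-1*1**2) + 2)*(-1))*7 = (32 + (-(-9)*(-1*1) + 2)*(-1))*7 = (32 + (-(-9)*(-1) + 2)*(-1))*7 = (32 + (-3*3 + 2)*(-1))*7 = (32 + (-9 + 2)*(-1))*7 = (32 - 7*(-1))*7 = (32 + 7)*7 = 39*7 = 273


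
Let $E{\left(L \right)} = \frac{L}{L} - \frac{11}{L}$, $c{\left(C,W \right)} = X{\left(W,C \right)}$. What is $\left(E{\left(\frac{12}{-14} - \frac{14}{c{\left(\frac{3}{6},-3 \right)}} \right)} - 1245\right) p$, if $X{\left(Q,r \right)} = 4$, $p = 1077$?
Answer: $- \frac{81561210}{61} \approx -1.3371 \cdot 10^{6}$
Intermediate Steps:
$c{\left(C,W \right)} = 4$
$E{\left(L \right)} = 1 - \frac{11}{L}$
$\left(E{\left(\frac{12}{-14} - \frac{14}{c{\left(\frac{3}{6},-3 \right)}} \right)} - 1245\right) p = \left(\frac{-11 + \left(\frac{12}{-14} - \frac{14}{4}\right)}{\frac{12}{-14} - \frac{14}{4}} - 1245\right) 1077 = \left(\frac{-11 + \left(12 \left(- \frac{1}{14}\right) - \frac{7}{2}\right)}{12 \left(- \frac{1}{14}\right) - \frac{7}{2}} - 1245\right) 1077 = \left(\frac{-11 - \frac{61}{14}}{- \frac{6}{7} - \frac{7}{2}} - 1245\right) 1077 = \left(\frac{-11 - \frac{61}{14}}{- \frac{61}{14}} - 1245\right) 1077 = \left(\left(- \frac{14}{61}\right) \left(- \frac{215}{14}\right) - 1245\right) 1077 = \left(\frac{215}{61} - 1245\right) 1077 = \left(- \frac{75730}{61}\right) 1077 = - \frac{81561210}{61}$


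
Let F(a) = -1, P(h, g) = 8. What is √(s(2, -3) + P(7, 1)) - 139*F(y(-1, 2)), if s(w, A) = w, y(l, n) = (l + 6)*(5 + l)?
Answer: 139 + √10 ≈ 142.16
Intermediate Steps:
y(l, n) = (5 + l)*(6 + l) (y(l, n) = (6 + l)*(5 + l) = (5 + l)*(6 + l))
√(s(2, -3) + P(7, 1)) - 139*F(y(-1, 2)) = √(2 + 8) - 139*(-1) = √10 + 139 = 139 + √10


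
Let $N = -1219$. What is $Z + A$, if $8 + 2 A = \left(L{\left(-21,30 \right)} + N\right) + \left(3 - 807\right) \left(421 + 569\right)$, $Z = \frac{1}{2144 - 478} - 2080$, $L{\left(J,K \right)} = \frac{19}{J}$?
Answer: $- \frac{2002568411}{4998} \approx -4.0067 \cdot 10^{5}$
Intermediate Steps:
$Z = - \frac{3465279}{1666}$ ($Z = \frac{1}{1666} - 2080 = - \frac{3465279}{1666} \approx -2080.0$)
$A = - \frac{8370473}{21}$ ($A = -4 + \frac{\left(\frac{19}{-21} - 1219\right) + \left(3 - 807\right) \left(421 + 569\right)}{2} = -4 + \frac{\left(19 \left(- \frac{1}{21}\right) - 1219\right) - 795960}{2} = -4 + \frac{\left(- \frac{19}{21} - 1219\right) - 795960}{2} = -4 + \frac{- \frac{25618}{21} - 795960}{2} = -4 + \frac{1}{2} \left(- \frac{16740778}{21}\right) = -4 - \frac{8370389}{21} = - \frac{8370473}{21} \approx -3.9859 \cdot 10^{5}$)
$Z + A = - \frac{3465279}{1666} - \frac{8370473}{21} = - \frac{2002568411}{4998}$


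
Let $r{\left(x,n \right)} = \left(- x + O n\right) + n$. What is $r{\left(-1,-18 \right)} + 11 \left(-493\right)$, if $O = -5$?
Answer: $-5350$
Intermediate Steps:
$r{\left(x,n \right)} = - x - 4 n$ ($r{\left(x,n \right)} = \left(- x - 5 n\right) + n = - x - 4 n$)
$r{\left(-1,-18 \right)} + 11 \left(-493\right) = \left(\left(-1\right) \left(-1\right) - -72\right) + 11 \left(-493\right) = \left(1 + 72\right) - 5423 = 73 - 5423 = -5350$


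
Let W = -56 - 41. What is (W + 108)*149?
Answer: 1639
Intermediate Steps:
W = -97
(W + 108)*149 = (-97 + 108)*149 = 11*149 = 1639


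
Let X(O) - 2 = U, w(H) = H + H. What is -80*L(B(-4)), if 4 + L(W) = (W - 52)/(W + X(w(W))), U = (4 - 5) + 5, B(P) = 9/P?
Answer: 4432/3 ≈ 1477.3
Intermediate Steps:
U = 4 (U = -1 + 5 = 4)
w(H) = 2*H
X(O) = 6 (X(O) = 2 + 4 = 6)
L(W) = -4 + (-52 + W)/(6 + W) (L(W) = -4 + (W - 52)/(W + 6) = -4 + (-52 + W)/(6 + W))
-80*L(B(-4)) = -80*(-76 - 27/(-4))/(6 + 9/(-4)) = -80*(-76 - 27*(-1)/4)/(6 + 9*(-¼)) = -80*(-76 - 3*(-9/4))/(6 - 9/4) = -80*(-76 + 27/4)/15/4 = -64*(-277)/(3*4) = -80*(-277/15) = 4432/3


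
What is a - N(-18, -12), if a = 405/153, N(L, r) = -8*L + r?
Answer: -2199/17 ≈ -129.35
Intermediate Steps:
N(L, r) = r - 8*L
a = 45/17 (a = 405*(1/153) = 45/17 ≈ 2.6471)
a - N(-18, -12) = 45/17 - (-12 - 8*(-18)) = 45/17 - (-12 + 144) = 45/17 - 1*132 = 45/17 - 132 = -2199/17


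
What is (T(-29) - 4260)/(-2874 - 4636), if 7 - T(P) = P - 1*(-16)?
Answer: 424/751 ≈ 0.56458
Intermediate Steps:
T(P) = -9 - P (T(P) = 7 - (P - 1*(-16)) = 7 - (P + 16) = 7 - (16 + P) = 7 + (-16 - P) = -9 - P)
(T(-29) - 4260)/(-2874 - 4636) = ((-9 - 1*(-29)) - 4260)/(-2874 - 4636) = ((-9 + 29) - 4260)/(-7510) = (20 - 4260)*(-1/7510) = -4240*(-1/7510) = 424/751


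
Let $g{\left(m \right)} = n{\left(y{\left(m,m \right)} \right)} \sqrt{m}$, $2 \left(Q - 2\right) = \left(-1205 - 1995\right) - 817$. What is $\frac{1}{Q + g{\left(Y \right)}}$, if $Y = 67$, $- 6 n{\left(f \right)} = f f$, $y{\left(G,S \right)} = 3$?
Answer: $- \frac{4013}{8051783} + \frac{3 \sqrt{67}}{8051783} \approx -0.00049535$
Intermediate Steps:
$n{\left(f \right)} = - \frac{f^{2}}{6}$ ($n{\left(f \right)} = - \frac{f f}{6} = - \frac{f^{2}}{6}$)
$Q = - \frac{4013}{2}$ ($Q = 2 + \frac{\left(-1205 - 1995\right) - 817}{2} = 2 + \frac{\left(-1205 - 1995\right) + \left(-1450 + 633\right)}{2} = 2 + \frac{-3200 - 817}{2} = 2 + \frac{1}{2} \left(-4017\right) = 2 - \frac{4017}{2} = - \frac{4013}{2} \approx -2006.5$)
$g{\left(m \right)} = - \frac{3 \sqrt{m}}{2}$ ($g{\left(m \right)} = - \frac{3^{2}}{6} \sqrt{m} = \left(- \frac{1}{6}\right) 9 \sqrt{m} = - \frac{3 \sqrt{m}}{2}$)
$\frac{1}{Q + g{\left(Y \right)}} = \frac{1}{- \frac{4013}{2} - \frac{3 \sqrt{67}}{2}}$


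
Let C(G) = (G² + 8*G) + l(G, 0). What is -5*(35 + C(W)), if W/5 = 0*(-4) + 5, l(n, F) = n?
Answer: -4425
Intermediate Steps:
W = 25 (W = 5*(0*(-4) + 5) = 5*(0 + 5) = 5*5 = 25)
C(G) = G² + 9*G (C(G) = (G² + 8*G) + G = G² + 9*G)
-5*(35 + C(W)) = -5*(35 + 25*(9 + 25)) = -5*(35 + 25*34) = -5*(35 + 850) = -5*885 = -4425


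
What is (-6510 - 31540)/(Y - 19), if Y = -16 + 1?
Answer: 19025/17 ≈ 1119.1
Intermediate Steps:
Y = -15
(-6510 - 31540)/(Y - 19) = (-6510 - 31540)/(-15 - 19) = -38050/(-34) = -38050*(-1/34) = 19025/17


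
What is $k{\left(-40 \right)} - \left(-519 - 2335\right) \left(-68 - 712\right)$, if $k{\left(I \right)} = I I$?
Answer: $-2224520$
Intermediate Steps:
$k{\left(I \right)} = I^{2}$
$k{\left(-40 \right)} - \left(-519 - 2335\right) \left(-68 - 712\right) = \left(-40\right)^{2} - \left(-519 - 2335\right) \left(-68 - 712\right) = 1600 - \left(-2854\right) \left(-780\right) = 1600 - 2226120 = -2224520$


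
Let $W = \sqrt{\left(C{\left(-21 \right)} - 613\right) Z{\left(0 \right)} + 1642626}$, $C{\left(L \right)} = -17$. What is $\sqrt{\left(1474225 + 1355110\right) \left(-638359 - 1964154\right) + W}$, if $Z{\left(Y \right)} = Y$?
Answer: $\sqrt{-7363381118855 + 3 \sqrt{182514}} \approx 2.7136 \cdot 10^{6} i$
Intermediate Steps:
$W = 3 \sqrt{182514}$ ($W = \sqrt{\left(-17 - 613\right) 0 + 1642626} = \sqrt{\left(-630\right) 0 + 1642626} = \sqrt{0 + 1642626} = \sqrt{1642626} = 3 \sqrt{182514} \approx 1281.7$)
$\sqrt{\left(1474225 + 1355110\right) \left(-638359 - 1964154\right) + W} = \sqrt{\left(1474225 + 1355110\right) \left(-638359 - 1964154\right) + 3 \sqrt{182514}} = \sqrt{2829335 \left(-2602513\right) + 3 \sqrt{182514}} = \sqrt{-7363381118855 + 3 \sqrt{182514}}$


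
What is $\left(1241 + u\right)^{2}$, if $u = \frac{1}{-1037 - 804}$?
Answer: $\frac{5219762702400}{3389281} \approx 1.5401 \cdot 10^{6}$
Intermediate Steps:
$u = - \frac{1}{1841}$ ($u = \frac{1}{-1841} = - \frac{1}{1841} \approx -0.00054318$)
$\left(1241 + u\right)^{2} = \left(1241 - \frac{1}{1841}\right)^{2} = \left(\frac{2284680}{1841}\right)^{2} = \frac{5219762702400}{3389281}$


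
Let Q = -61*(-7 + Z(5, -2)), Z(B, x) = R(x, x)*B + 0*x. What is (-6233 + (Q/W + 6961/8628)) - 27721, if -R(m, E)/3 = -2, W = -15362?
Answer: -2250128695289/66271668 ≈ -33953.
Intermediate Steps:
R(m, E) = 6 (R(m, E) = -3*(-2) = 6)
Z(B, x) = 6*B (Z(B, x) = 6*B + 0*x = 6*B + 0 = 6*B)
Q = -1403 (Q = -61*(-7 + 6*5) = -61*(-7 + 30) = -61*23 = -1403)
(-6233 + (Q/W + 6961/8628)) - 27721 = (-6233 + (-1403/(-15362) + 6961/8628)) - 27721 = (-6233 + (-1403*(-1/15362) + 6961*(1/8628))) - 27721 = (-6233 + (1403/15362 + 6961/8628)) - 27721 = (-6233 + 59519983/66271668) - 27721 = -413011786661/66271668 - 27721 = -2250128695289/66271668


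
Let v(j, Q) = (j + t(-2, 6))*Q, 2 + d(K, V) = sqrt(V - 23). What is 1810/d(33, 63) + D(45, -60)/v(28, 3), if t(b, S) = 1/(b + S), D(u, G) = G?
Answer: 101545/1017 + 905*sqrt(10)/9 ≈ 417.83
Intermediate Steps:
t(b, S) = 1/(S + b)
d(K, V) = -2 + sqrt(-23 + V) (d(K, V) = -2 + sqrt(V - 23) = -2 + sqrt(-23 + V))
v(j, Q) = Q*(1/4 + j) (v(j, Q) = (j + 1/(6 - 2))*Q = (j + 1/4)*Q = (1/4 + j)*Q = Q*(1/4 + j))
1810/d(33, 63) + D(45, -60)/v(28, 3) = 1810/(-2 + sqrt(-23 + 63)) - 60*1/(3*(1/4 + 28)) = 1810/(-2 + sqrt(40)) - 60/(3*(113/4)) = 1810/(-2 + 2*sqrt(10)) - 60/339/4 = 1810/(-2 + 2*sqrt(10)) - 60*4/339 = 1810/(-2 + 2*sqrt(10)) - 80/113 = -80/113 + 1810/(-2 + 2*sqrt(10))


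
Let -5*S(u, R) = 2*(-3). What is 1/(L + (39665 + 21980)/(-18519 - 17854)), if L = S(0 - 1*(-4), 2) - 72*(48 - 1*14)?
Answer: -181865/445295507 ≈ -0.00040841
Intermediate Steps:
S(u, R) = 6/5 (S(u, R) = -2*(-3)/5 = -⅕*(-6) = 6/5)
L = -12234/5 (L = 6/5 - 72*(48 - 1*14) = 6/5 - 72*(48 - 14) = 6/5 - 72*34 = 6/5 - 2448 = -12234/5 ≈ -2446.8)
1/(L + (39665 + 21980)/(-18519 - 17854)) = 1/(-12234/5 + (39665 + 21980)/(-18519 - 17854)) = 1/(-12234/5 + 61645/(-36373)) = 1/(-12234/5 + 61645*(-1/36373)) = 1/(-12234/5 - 61645/36373) = 1/(-445295507/181865) = -181865/445295507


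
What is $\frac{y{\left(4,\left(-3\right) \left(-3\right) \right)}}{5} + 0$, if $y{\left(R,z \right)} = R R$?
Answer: $\frac{16}{5} \approx 3.2$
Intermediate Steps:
$y{\left(R,z \right)} = R^{2}$
$\frac{y{\left(4,\left(-3\right) \left(-3\right) \right)}}{5} + 0 = \frac{4^{2}}{5} + 0 = 16 \cdot \frac{1}{5} + 0 = \frac{16}{5} + 0 = \frac{16}{5}$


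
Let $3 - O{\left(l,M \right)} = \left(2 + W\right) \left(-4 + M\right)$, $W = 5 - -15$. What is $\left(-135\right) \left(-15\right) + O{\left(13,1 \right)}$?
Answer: $2094$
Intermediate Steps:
$W = 20$ ($W = 5 + 15 = 20$)
$O{\left(l,M \right)} = 91 - 22 M$ ($O{\left(l,M \right)} = 3 - \left(2 + 20\right) \left(-4 + M\right) = 3 - 22 \left(-4 + M\right) = 3 - \left(-88 + 22 M\right) = 91 - 22 M$)
$\left(-135\right) \left(-15\right) + O{\left(13,1 \right)} = \left(-135\right) \left(-15\right) + \left(91 - 22\right) = 2025 + \left(91 - 22\right) = 2025 + 69 = 2094$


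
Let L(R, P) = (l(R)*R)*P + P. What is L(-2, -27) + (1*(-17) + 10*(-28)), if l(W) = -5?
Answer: -594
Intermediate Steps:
L(R, P) = P - 5*P*R (L(R, P) = (-5*R)*P + P = -5*P*R + P = P - 5*P*R)
L(-2, -27) + (1*(-17) + 10*(-28)) = -27*(1 - 5*(-2)) + (1*(-17) + 10*(-28)) = -27*(1 + 10) + (-17 - 280) = -27*11 - 297 = -297 - 297 = -594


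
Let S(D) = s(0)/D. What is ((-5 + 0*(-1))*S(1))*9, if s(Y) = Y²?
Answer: 0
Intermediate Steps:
S(D) = 0 (S(D) = 0²/D = 0/D = 0)
((-5 + 0*(-1))*S(1))*9 = ((-5 + 0*(-1))*0)*9 = ((-5 + 0)*0)*9 = -5*0*9 = 0*9 = 0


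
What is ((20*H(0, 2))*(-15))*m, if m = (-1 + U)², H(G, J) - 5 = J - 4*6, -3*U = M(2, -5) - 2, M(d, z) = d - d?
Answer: 1700/3 ≈ 566.67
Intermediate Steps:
M(d, z) = 0
U = ⅔ (U = -(0 - 2)/3 = -⅓*(-2) = ⅔ ≈ 0.66667)
H(G, J) = -19 + J (H(G, J) = 5 + (J - 4*6) = 5 + (J - 24) = 5 + (-24 + J) = -19 + J)
m = ⅑ (m = (-1 + ⅔)² = (-⅓)² = ⅑ ≈ 0.11111)
((20*H(0, 2))*(-15))*m = ((20*(-19 + 2))*(-15))*(⅑) = ((20*(-17))*(-15))*(⅑) = -340*(-15)*(⅑) = 5100*(⅑) = 1700/3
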